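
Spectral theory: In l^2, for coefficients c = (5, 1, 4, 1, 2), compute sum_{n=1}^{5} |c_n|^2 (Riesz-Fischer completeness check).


sum |c_n|^2 = 5^2 + 1^2 + 4^2 + 1^2 + 2^2
= 25 + 1 + 16 + 1 + 4
= 47

47


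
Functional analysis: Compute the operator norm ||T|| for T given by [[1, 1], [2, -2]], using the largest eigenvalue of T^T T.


A^T A = [[5, -3], [-3, 5]]
trace(A^T A) = 10, det(A^T A) = 16
discriminant = 10^2 - 4*16 = 36
Largest eigenvalue of A^T A = (trace + sqrt(disc))/2 = 8.0000
||T|| = sqrt(8.0000) = 2.8284

2.8284


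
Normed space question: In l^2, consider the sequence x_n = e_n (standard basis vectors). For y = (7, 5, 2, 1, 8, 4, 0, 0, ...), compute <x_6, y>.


x_6 = e_6 is the standard basis vector with 1 in position 6.
<x_6, y> = y_6 = 4
As n -> infinity, <x_n, y> -> 0, confirming weak convergence of (x_n) to 0.

4


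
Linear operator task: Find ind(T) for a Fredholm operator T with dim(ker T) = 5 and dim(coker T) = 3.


The Fredholm index is defined as ind(T) = dim(ker T) - dim(coker T)
= 5 - 3
= 2

2


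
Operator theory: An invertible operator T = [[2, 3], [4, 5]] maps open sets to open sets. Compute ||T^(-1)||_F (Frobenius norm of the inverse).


det(T) = 2*5 - 3*4 = -2
T^(-1) = (1/-2) * [[5, -3], [-4, 2]] = [[-2.5000, 1.5000], [2.0000, -1.0000]]
||T^(-1)||_F^2 = (-2.5000)^2 + 1.5000^2 + 2.0000^2 + (-1.0000)^2 = 13.5000
||T^(-1)||_F = sqrt(13.5000) = 3.6742

3.6742


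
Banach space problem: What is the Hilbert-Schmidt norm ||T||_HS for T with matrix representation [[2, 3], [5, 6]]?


The Hilbert-Schmidt norm is sqrt(sum of squares of all entries).
Sum of squares = 2^2 + 3^2 + 5^2 + 6^2
= 4 + 9 + 25 + 36 = 74
||T||_HS = sqrt(74) = 8.6023

8.6023


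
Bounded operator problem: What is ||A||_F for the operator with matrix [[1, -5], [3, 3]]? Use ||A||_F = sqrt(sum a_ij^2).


||A||_F^2 = sum a_ij^2
= 1^2 + (-5)^2 + 3^2 + 3^2
= 1 + 25 + 9 + 9 = 44
||A||_F = sqrt(44) = 6.6332

6.6332


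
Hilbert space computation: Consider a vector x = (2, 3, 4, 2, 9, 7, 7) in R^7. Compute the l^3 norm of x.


The l^3 norm = (sum |x_i|^3)^(1/3)
Sum of 3th powers = 8 + 27 + 64 + 8 + 729 + 343 + 343 = 1522
||x||_3 = (1522)^(1/3) = 11.5028

11.5028


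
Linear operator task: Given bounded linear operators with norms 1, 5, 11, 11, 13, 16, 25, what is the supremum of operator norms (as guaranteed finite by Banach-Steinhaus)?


By the Uniform Boundedness Principle, the supremum of norms is finite.
sup_k ||T_k|| = max(1, 5, 11, 11, 13, 16, 25) = 25

25


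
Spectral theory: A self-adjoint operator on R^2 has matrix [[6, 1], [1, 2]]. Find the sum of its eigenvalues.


For a self-adjoint (symmetric) matrix, the eigenvalues are real.
The sum of eigenvalues equals the trace of the matrix.
trace = 6 + 2 = 8

8


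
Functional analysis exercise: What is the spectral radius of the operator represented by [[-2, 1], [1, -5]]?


For a 2x2 matrix, eigenvalues satisfy lambda^2 - (trace)*lambda + det = 0
trace = -2 + -5 = -7
det = -2*-5 - 1*1 = 9
discriminant = (-7)^2 - 4*(9) = 13
spectral radius = max |eigenvalue| = 5.3028

5.3028


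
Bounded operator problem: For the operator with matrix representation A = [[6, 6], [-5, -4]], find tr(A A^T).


trace(A * A^T) = sum of squares of all entries
= 6^2 + 6^2 + (-5)^2 + (-4)^2
= 36 + 36 + 25 + 16
= 113

113


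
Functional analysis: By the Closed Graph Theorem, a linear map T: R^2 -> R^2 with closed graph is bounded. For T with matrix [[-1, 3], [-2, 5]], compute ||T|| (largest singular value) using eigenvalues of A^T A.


A^T A = [[5, -13], [-13, 34]]
trace(A^T A) = 39, det(A^T A) = 1
discriminant = 39^2 - 4*1 = 1517
Largest eigenvalue of A^T A = (trace + sqrt(disc))/2 = 38.9743
||T|| = sqrt(38.9743) = 6.2429

6.2429


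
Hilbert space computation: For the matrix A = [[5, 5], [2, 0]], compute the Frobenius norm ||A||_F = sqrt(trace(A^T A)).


||A||_F^2 = sum a_ij^2
= 5^2 + 5^2 + 2^2 + 0^2
= 25 + 25 + 4 + 0 = 54
||A||_F = sqrt(54) = 7.3485

7.3485


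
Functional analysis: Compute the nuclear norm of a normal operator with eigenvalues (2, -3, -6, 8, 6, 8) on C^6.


For a normal operator, singular values equal |eigenvalues|.
Trace norm = sum |lambda_i| = 2 + 3 + 6 + 8 + 6 + 8
= 33

33


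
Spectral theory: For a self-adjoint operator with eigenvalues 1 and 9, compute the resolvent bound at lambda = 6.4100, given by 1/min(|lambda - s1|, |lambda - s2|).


dist(6.4100, {1, 9}) = min(|6.4100 - 1|, |6.4100 - 9|)
= min(5.4100, 2.5900) = 2.5900
Resolvent bound = 1/2.5900 = 0.3861

0.3861


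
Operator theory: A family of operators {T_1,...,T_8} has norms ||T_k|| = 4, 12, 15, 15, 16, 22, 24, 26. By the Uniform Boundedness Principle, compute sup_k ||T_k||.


By the Uniform Boundedness Principle, the supremum of norms is finite.
sup_k ||T_k|| = max(4, 12, 15, 15, 16, 22, 24, 26) = 26

26


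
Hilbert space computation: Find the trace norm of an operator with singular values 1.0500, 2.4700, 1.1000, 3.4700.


The nuclear norm is the sum of all singular values.
||T||_1 = 1.0500 + 2.4700 + 1.1000 + 3.4700
= 8.0900

8.0900


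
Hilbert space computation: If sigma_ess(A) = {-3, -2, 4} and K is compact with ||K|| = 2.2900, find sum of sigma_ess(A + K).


By Weyl's theorem, the essential spectrum is invariant under compact perturbations.
sigma_ess(A + K) = sigma_ess(A) = {-3, -2, 4}
Sum = -3 + -2 + 4 = -1

-1


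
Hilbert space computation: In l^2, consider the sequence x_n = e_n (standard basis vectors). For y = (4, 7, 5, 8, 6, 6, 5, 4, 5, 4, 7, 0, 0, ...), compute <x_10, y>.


x_10 = e_10 is the standard basis vector with 1 in position 10.
<x_10, y> = y_10 = 4
As n -> infinity, <x_n, y> -> 0, confirming weak convergence of (x_n) to 0.

4


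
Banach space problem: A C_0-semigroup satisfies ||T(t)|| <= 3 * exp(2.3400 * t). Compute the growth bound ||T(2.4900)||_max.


||T(2.4900)|| <= 3 * exp(2.3400 * 2.4900)
= 3 * exp(5.8266)
= 3 * 339.2034
= 1017.6103

1017.6103


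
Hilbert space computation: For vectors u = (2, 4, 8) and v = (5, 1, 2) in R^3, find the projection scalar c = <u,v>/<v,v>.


Computing <u,v> = 2*5 + 4*1 + 8*2 = 30
Computing <v,v> = 5^2 + 1^2 + 2^2 = 30
Projection coefficient = 30/30 = 1.0000

1.0000


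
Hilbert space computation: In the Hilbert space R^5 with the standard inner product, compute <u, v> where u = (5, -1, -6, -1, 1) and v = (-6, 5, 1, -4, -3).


Computing the standard inner product <u, v> = sum u_i * v_i
= 5*-6 + -1*5 + -6*1 + -1*-4 + 1*-3
= -30 + -5 + -6 + 4 + -3
= -40

-40


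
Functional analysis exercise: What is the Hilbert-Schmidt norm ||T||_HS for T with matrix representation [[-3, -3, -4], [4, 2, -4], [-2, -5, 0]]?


The Hilbert-Schmidt norm is sqrt(sum of squares of all entries).
Sum of squares = (-3)^2 + (-3)^2 + (-4)^2 + 4^2 + 2^2 + (-4)^2 + (-2)^2 + (-5)^2 + 0^2
= 9 + 9 + 16 + 16 + 4 + 16 + 4 + 25 + 0 = 99
||T||_HS = sqrt(99) = 9.9499

9.9499


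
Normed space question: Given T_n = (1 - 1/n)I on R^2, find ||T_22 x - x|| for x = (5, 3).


T_22 x - x = (1 - 1/22)x - x = -x/22
||x|| = sqrt(34) = 5.8310
||T_22 x - x|| = ||x||/22 = 5.8310/22 = 0.2650

0.2650


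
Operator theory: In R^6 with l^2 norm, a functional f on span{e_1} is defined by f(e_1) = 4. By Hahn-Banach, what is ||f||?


The norm of f is given by ||f|| = sup_{||x||=1} |f(x)|.
On span{e_1}, ||e_1|| = 1, so ||f|| = |f(e_1)| / ||e_1||
= |4| / 1 = 4.0000

4.0000


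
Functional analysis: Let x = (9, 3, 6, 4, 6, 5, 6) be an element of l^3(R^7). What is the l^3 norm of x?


The l^3 norm = (sum |x_i|^3)^(1/3)
Sum of 3th powers = 729 + 27 + 216 + 64 + 216 + 125 + 216 = 1593
||x||_3 = (1593)^(1/3) = 11.6790

11.6790


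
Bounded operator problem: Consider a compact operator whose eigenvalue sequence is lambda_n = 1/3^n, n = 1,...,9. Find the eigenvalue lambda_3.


The eigenvalue formula gives lambda_3 = 1/3^3
= 1/27
= 0.0370

0.0370


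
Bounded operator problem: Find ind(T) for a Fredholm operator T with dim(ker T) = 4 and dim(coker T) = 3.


The Fredholm index is defined as ind(T) = dim(ker T) - dim(coker T)
= 4 - 3
= 1

1


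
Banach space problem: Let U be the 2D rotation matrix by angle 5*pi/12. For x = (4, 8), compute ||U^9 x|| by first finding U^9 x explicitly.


U is a rotation by theta = 5*pi/12
U^9 = rotation by 9*theta = 45*pi/12 = 21*pi/12 (mod 2*pi)
cos(21*pi/12) = 0.7071, sin(21*pi/12) = -0.7071
U^9 x = (0.7071 * 4 - -0.7071 * 8, -0.7071 * 4 + 0.7071 * 8)
= (8.4853, 2.8284)
||U^9 x|| = sqrt(8.4853^2 + 2.8284^2) = sqrt(80.0000) = 8.9443

8.9443


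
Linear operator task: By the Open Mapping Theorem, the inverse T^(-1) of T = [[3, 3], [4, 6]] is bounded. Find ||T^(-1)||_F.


det(T) = 3*6 - 3*4 = 6
T^(-1) = (1/6) * [[6, -3], [-4, 3]] = [[1.0000, -0.5000], [-0.6667, 0.5000]]
||T^(-1)||_F^2 = 1.0000^2 + (-0.5000)^2 + (-0.6667)^2 + 0.5000^2 = 1.9444
||T^(-1)||_F = sqrt(1.9444) = 1.3944

1.3944


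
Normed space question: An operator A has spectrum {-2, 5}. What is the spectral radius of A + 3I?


Spectrum of A + 3I = {1, 8}
Spectral radius = max |lambda| over the shifted spectrum
= max(1, 8) = 8

8


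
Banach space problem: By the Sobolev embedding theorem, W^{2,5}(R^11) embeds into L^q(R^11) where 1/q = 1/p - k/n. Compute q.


Using the Sobolev embedding formula: 1/q = 1/p - k/n
1/q = 1/5 - 2/11 = 1/55
q = 1/(1/55) = 55

55.0000


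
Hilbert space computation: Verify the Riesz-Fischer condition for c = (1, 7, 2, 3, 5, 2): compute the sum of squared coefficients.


sum |c_n|^2 = 1^2 + 7^2 + 2^2 + 3^2 + 5^2 + 2^2
= 1 + 49 + 4 + 9 + 25 + 4
= 92

92


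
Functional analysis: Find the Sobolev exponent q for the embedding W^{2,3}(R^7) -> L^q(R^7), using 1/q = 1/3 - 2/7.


Using the Sobolev embedding formula: 1/q = 1/p - k/n
1/q = 1/3 - 2/7 = 1/21
q = 1/(1/21) = 21

21.0000


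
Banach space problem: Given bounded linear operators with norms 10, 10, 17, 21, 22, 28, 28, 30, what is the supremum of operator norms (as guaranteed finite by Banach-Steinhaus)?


By the Uniform Boundedness Principle, the supremum of norms is finite.
sup_k ||T_k|| = max(10, 10, 17, 21, 22, 28, 28, 30) = 30

30


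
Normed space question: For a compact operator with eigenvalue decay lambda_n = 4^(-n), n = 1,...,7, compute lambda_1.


The eigenvalue formula gives lambda_1 = 1/4^1
= 1/4
= 0.2500

0.2500


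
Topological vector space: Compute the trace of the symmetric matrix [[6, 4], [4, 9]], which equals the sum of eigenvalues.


For a self-adjoint (symmetric) matrix, the eigenvalues are real.
The sum of eigenvalues equals the trace of the matrix.
trace = 6 + 9 = 15

15


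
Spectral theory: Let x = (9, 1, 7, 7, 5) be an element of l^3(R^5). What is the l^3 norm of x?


The l^3 norm = (sum |x_i|^3)^(1/3)
Sum of 3th powers = 729 + 1 + 343 + 343 + 125 = 1541
||x||_3 = (1541)^(1/3) = 11.5505

11.5505


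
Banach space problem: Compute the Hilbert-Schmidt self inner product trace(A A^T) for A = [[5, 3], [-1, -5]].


trace(A * A^T) = sum of squares of all entries
= 5^2 + 3^2 + (-1)^2 + (-5)^2
= 25 + 9 + 1 + 25
= 60

60


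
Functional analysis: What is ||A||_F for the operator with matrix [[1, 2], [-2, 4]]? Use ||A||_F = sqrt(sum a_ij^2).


||A||_F^2 = sum a_ij^2
= 1^2 + 2^2 + (-2)^2 + 4^2
= 1 + 4 + 4 + 16 = 25
||A||_F = sqrt(25) = 5.0000

5.0000


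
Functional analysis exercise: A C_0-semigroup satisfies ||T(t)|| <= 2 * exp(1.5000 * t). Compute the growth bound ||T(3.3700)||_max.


||T(3.3700)|| <= 2 * exp(1.5000 * 3.3700)
= 2 * exp(5.0550)
= 2 * 156.8045
= 313.6091

313.6091


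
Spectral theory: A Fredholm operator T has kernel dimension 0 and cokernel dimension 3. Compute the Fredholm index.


The Fredholm index is defined as ind(T) = dim(ker T) - dim(coker T)
= 0 - 3
= -3

-3


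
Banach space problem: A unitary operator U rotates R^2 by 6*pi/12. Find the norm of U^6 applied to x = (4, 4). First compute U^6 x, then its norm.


U is a rotation by theta = 6*pi/12
U^6 = rotation by 6*theta = 36*pi/12 = 12*pi/12 (mod 2*pi)
cos(12*pi/12) = -1.0000, sin(12*pi/12) = 0.0000
U^6 x = (-1.0000 * 4 - 0.0000 * 4, 0.0000 * 4 + -1.0000 * 4)
= (-4.0000, -4.0000)
||U^6 x|| = sqrt((-4.0000)^2 + (-4.0000)^2) = sqrt(32.0000) = 5.6569

5.6569


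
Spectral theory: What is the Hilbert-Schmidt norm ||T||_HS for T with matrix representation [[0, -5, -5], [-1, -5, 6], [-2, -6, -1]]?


The Hilbert-Schmidt norm is sqrt(sum of squares of all entries).
Sum of squares = 0^2 + (-5)^2 + (-5)^2 + (-1)^2 + (-5)^2 + 6^2 + (-2)^2 + (-6)^2 + (-1)^2
= 0 + 25 + 25 + 1 + 25 + 36 + 4 + 36 + 1 = 153
||T||_HS = sqrt(153) = 12.3693

12.3693


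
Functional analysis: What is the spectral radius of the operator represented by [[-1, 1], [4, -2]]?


For a 2x2 matrix, eigenvalues satisfy lambda^2 - (trace)*lambda + det = 0
trace = -1 + -2 = -3
det = -1*-2 - 1*4 = -2
discriminant = (-3)^2 - 4*(-2) = 17
spectral radius = max |eigenvalue| = 3.5616

3.5616


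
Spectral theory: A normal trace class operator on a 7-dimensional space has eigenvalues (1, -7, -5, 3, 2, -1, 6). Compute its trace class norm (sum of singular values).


For a normal operator, singular values equal |eigenvalues|.
Trace norm = sum |lambda_i| = 1 + 7 + 5 + 3 + 2 + 1 + 6
= 25

25


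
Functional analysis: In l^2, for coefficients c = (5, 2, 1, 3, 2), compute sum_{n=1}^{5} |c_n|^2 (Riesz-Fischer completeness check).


sum |c_n|^2 = 5^2 + 2^2 + 1^2 + 3^2 + 2^2
= 25 + 4 + 1 + 9 + 4
= 43

43


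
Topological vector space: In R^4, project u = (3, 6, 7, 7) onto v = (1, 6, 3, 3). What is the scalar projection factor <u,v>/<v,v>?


Computing <u,v> = 3*1 + 6*6 + 7*3 + 7*3 = 81
Computing <v,v> = 1^2 + 6^2 + 3^2 + 3^2 = 55
Projection coefficient = 81/55 = 1.4727

1.4727


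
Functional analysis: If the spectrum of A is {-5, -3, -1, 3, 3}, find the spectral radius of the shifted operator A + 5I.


Spectrum of A + 5I = {0, 2, 4, 8, 8}
Spectral radius = max |lambda| over the shifted spectrum
= max(0, 2, 4, 8, 8) = 8

8


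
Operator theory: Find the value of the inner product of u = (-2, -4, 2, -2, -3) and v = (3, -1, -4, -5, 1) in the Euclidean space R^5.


Computing the standard inner product <u, v> = sum u_i * v_i
= -2*3 + -4*-1 + 2*-4 + -2*-5 + -3*1
= -6 + 4 + -8 + 10 + -3
= -3

-3


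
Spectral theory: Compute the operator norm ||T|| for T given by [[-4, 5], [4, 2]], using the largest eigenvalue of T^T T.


A^T A = [[32, -12], [-12, 29]]
trace(A^T A) = 61, det(A^T A) = 784
discriminant = 61^2 - 4*784 = 585
Largest eigenvalue of A^T A = (trace + sqrt(disc))/2 = 42.5934
||T|| = sqrt(42.5934) = 6.5264

6.5264


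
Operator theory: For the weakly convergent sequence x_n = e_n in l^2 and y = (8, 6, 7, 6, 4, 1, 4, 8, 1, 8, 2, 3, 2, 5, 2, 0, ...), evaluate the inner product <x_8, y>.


x_8 = e_8 is the standard basis vector with 1 in position 8.
<x_8, y> = y_8 = 8
As n -> infinity, <x_n, y> -> 0, confirming weak convergence of (x_n) to 0.

8


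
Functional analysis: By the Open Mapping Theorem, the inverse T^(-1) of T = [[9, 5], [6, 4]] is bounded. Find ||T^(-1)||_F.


det(T) = 9*4 - 5*6 = 6
T^(-1) = (1/6) * [[4, -5], [-6, 9]] = [[0.6667, -0.8333], [-1.0000, 1.5000]]
||T^(-1)||_F^2 = 0.6667^2 + (-0.8333)^2 + (-1.0000)^2 + 1.5000^2 = 4.3889
||T^(-1)||_F = sqrt(4.3889) = 2.0950

2.0950


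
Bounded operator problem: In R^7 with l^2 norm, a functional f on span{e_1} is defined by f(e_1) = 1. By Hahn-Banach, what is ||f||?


The norm of f is given by ||f|| = sup_{||x||=1} |f(x)|.
On span{e_1}, ||e_1|| = 1, so ||f|| = |f(e_1)| / ||e_1||
= |1| / 1 = 1.0000

1.0000


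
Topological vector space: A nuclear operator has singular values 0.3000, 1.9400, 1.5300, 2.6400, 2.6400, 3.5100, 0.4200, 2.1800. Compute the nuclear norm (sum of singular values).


The nuclear norm is the sum of all singular values.
||T||_1 = 0.3000 + 1.9400 + 1.5300 + 2.6400 + 2.6400 + 3.5100 + 0.4200 + 2.1800
= 15.1600

15.1600


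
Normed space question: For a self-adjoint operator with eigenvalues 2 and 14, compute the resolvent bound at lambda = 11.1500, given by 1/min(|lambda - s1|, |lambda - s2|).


dist(11.1500, {2, 14}) = min(|11.1500 - 2|, |11.1500 - 14|)
= min(9.1500, 2.8500) = 2.8500
Resolvent bound = 1/2.8500 = 0.3509

0.3509


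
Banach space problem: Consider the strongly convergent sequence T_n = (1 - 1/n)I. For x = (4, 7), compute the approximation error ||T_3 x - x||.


T_3 x - x = (1 - 1/3)x - x = -x/3
||x|| = sqrt(65) = 8.0623
||T_3 x - x|| = ||x||/3 = 8.0623/3 = 2.6874

2.6874


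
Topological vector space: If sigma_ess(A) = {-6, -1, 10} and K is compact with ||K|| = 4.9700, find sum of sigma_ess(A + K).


By Weyl's theorem, the essential spectrum is invariant under compact perturbations.
sigma_ess(A + K) = sigma_ess(A) = {-6, -1, 10}
Sum = -6 + -1 + 10 = 3

3


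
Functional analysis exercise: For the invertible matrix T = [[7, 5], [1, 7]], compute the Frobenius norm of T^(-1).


det(T) = 7*7 - 5*1 = 44
T^(-1) = (1/44) * [[7, -5], [-1, 7]] = [[0.1591, -0.1136], [-0.0227, 0.1591]]
||T^(-1)||_F^2 = 0.1591^2 + (-0.1136)^2 + (-0.0227)^2 + 0.1591^2 = 0.0640
||T^(-1)||_F = sqrt(0.0640) = 0.2531

0.2531


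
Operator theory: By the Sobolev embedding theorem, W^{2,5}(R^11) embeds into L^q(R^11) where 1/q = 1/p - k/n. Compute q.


Using the Sobolev embedding formula: 1/q = 1/p - k/n
1/q = 1/5 - 2/11 = 1/55
q = 1/(1/55) = 55

55.0000


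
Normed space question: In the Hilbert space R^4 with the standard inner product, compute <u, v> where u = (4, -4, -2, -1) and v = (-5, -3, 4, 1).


Computing the standard inner product <u, v> = sum u_i * v_i
= 4*-5 + -4*-3 + -2*4 + -1*1
= -20 + 12 + -8 + -1
= -17

-17


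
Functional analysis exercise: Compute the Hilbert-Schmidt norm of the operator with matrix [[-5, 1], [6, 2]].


The Hilbert-Schmidt norm is sqrt(sum of squares of all entries).
Sum of squares = (-5)^2 + 1^2 + 6^2 + 2^2
= 25 + 1 + 36 + 4 = 66
||T||_HS = sqrt(66) = 8.1240

8.1240


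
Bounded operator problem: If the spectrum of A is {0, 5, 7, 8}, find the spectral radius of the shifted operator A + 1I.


Spectrum of A + 1I = {1, 6, 8, 9}
Spectral radius = max |lambda| over the shifted spectrum
= max(1, 6, 8, 9) = 9

9


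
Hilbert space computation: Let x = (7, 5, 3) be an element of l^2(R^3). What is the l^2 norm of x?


The l^2 norm = (sum |x_i|^2)^(1/2)
Sum of 2th powers = 49 + 25 + 9 = 83
||x||_2 = (83)^(1/2) = 9.1104

9.1104


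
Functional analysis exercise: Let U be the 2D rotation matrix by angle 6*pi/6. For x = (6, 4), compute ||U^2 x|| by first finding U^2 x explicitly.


U is a rotation by theta = 6*pi/6
U^2 = rotation by 2*theta = 12*pi/6 = 0*pi/6 (mod 2*pi)
cos(0*pi/6) = 1.0000, sin(0*pi/6) = 0.0000
U^2 x = (1.0000 * 6 - 0.0000 * 4, 0.0000 * 6 + 1.0000 * 4)
= (6.0000, 4.0000)
||U^2 x|| = sqrt(6.0000^2 + 4.0000^2) = sqrt(52.0000) = 7.2111

7.2111


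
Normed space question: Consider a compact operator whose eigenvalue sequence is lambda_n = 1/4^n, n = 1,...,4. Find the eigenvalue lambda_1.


The eigenvalue formula gives lambda_1 = 1/4^1
= 1/4
= 0.2500

0.2500


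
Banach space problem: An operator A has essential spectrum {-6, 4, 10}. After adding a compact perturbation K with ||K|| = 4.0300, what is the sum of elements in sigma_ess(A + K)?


By Weyl's theorem, the essential spectrum is invariant under compact perturbations.
sigma_ess(A + K) = sigma_ess(A) = {-6, 4, 10}
Sum = -6 + 4 + 10 = 8

8


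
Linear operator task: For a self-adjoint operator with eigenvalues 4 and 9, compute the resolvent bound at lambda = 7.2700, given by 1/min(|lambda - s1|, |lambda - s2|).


dist(7.2700, {4, 9}) = min(|7.2700 - 4|, |7.2700 - 9|)
= min(3.2700, 1.7300) = 1.7300
Resolvent bound = 1/1.7300 = 0.5780

0.5780


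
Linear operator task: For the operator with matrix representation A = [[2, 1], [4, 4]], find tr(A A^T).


trace(A * A^T) = sum of squares of all entries
= 2^2 + 1^2 + 4^2 + 4^2
= 4 + 1 + 16 + 16
= 37

37


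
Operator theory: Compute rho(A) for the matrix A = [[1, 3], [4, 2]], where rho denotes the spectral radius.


For a 2x2 matrix, eigenvalues satisfy lambda^2 - (trace)*lambda + det = 0
trace = 1 + 2 = 3
det = 1*2 - 3*4 = -10
discriminant = 3^2 - 4*(-10) = 49
spectral radius = max |eigenvalue| = 5.0000

5.0000


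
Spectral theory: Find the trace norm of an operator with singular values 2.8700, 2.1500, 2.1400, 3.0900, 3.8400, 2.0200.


The nuclear norm is the sum of all singular values.
||T||_1 = 2.8700 + 2.1500 + 2.1400 + 3.0900 + 3.8400 + 2.0200
= 16.1100

16.1100


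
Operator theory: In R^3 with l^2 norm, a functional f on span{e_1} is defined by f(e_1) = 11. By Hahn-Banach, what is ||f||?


The norm of f is given by ||f|| = sup_{||x||=1} |f(x)|.
On span{e_1}, ||e_1|| = 1, so ||f|| = |f(e_1)| / ||e_1||
= |11| / 1 = 11.0000

11.0000


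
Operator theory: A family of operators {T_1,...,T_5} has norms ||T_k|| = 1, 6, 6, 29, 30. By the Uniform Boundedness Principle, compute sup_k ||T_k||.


By the Uniform Boundedness Principle, the supremum of norms is finite.
sup_k ||T_k|| = max(1, 6, 6, 29, 30) = 30

30


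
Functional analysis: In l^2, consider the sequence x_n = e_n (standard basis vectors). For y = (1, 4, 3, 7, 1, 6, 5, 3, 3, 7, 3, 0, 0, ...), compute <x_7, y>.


x_7 = e_7 is the standard basis vector with 1 in position 7.
<x_7, y> = y_7 = 5
As n -> infinity, <x_n, y> -> 0, confirming weak convergence of (x_n) to 0.

5


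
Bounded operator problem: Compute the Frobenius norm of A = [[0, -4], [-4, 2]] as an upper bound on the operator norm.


||A||_F^2 = sum a_ij^2
= 0^2 + (-4)^2 + (-4)^2 + 2^2
= 0 + 16 + 16 + 4 = 36
||A||_F = sqrt(36) = 6.0000

6.0000


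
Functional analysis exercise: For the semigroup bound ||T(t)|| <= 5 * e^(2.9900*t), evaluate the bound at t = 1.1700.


||T(1.1700)|| <= 5 * exp(2.9900 * 1.1700)
= 5 * exp(3.4983)
= 5 * 33.0592
= 165.2960

165.2960


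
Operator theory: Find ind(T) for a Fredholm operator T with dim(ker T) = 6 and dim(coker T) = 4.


The Fredholm index is defined as ind(T) = dim(ker T) - dim(coker T)
= 6 - 4
= 2

2


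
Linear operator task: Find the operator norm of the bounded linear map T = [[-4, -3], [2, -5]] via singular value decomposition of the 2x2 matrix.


A^T A = [[20, 2], [2, 34]]
trace(A^T A) = 54, det(A^T A) = 676
discriminant = 54^2 - 4*676 = 212
Largest eigenvalue of A^T A = (trace + sqrt(disc))/2 = 34.2801
||T|| = sqrt(34.2801) = 5.8549

5.8549


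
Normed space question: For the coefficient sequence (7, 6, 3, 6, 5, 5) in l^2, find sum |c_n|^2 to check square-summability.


sum |c_n|^2 = 7^2 + 6^2 + 3^2 + 6^2 + 5^2 + 5^2
= 49 + 36 + 9 + 36 + 25 + 25
= 180

180


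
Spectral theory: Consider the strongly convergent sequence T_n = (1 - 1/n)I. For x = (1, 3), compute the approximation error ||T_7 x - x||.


T_7 x - x = (1 - 1/7)x - x = -x/7
||x|| = sqrt(10) = 3.1623
||T_7 x - x|| = ||x||/7 = 3.1623/7 = 0.4518

0.4518


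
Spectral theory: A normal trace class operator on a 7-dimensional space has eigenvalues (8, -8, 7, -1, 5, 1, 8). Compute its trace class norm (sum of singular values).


For a normal operator, singular values equal |eigenvalues|.
Trace norm = sum |lambda_i| = 8 + 8 + 7 + 1 + 5 + 1 + 8
= 38

38


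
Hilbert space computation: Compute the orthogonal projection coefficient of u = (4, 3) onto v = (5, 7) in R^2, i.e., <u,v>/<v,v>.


Computing <u,v> = 4*5 + 3*7 = 41
Computing <v,v> = 5^2 + 7^2 = 74
Projection coefficient = 41/74 = 0.5541

0.5541


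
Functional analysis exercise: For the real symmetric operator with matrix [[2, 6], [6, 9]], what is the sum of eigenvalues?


For a self-adjoint (symmetric) matrix, the eigenvalues are real.
The sum of eigenvalues equals the trace of the matrix.
trace = 2 + 9 = 11

11


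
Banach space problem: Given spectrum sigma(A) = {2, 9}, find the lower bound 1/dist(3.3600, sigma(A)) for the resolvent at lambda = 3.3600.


dist(3.3600, {2, 9}) = min(|3.3600 - 2|, |3.3600 - 9|)
= min(1.3600, 5.6400) = 1.3600
Resolvent bound = 1/1.3600 = 0.7353

0.7353


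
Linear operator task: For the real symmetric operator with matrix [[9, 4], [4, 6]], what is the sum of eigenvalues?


For a self-adjoint (symmetric) matrix, the eigenvalues are real.
The sum of eigenvalues equals the trace of the matrix.
trace = 9 + 6 = 15

15


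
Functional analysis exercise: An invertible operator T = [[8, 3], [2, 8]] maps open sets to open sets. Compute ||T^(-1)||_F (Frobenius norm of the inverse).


det(T) = 8*8 - 3*2 = 58
T^(-1) = (1/58) * [[8, -3], [-2, 8]] = [[0.1379, -0.0517], [-0.0345, 0.1379]]
||T^(-1)||_F^2 = 0.1379^2 + (-0.0517)^2 + (-0.0345)^2 + 0.1379^2 = 0.0419
||T^(-1)||_F = sqrt(0.0419) = 0.2047

0.2047


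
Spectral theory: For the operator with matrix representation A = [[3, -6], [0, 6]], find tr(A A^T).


trace(A * A^T) = sum of squares of all entries
= 3^2 + (-6)^2 + 0^2 + 6^2
= 9 + 36 + 0 + 36
= 81

81


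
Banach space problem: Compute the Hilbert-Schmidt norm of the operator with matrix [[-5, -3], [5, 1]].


The Hilbert-Schmidt norm is sqrt(sum of squares of all entries).
Sum of squares = (-5)^2 + (-3)^2 + 5^2 + 1^2
= 25 + 9 + 25 + 1 = 60
||T||_HS = sqrt(60) = 7.7460

7.7460


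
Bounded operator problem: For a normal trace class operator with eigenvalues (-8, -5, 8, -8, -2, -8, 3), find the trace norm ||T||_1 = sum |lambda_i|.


For a normal operator, singular values equal |eigenvalues|.
Trace norm = sum |lambda_i| = 8 + 5 + 8 + 8 + 2 + 8 + 3
= 42

42


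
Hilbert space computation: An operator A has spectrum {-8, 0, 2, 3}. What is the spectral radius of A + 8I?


Spectrum of A + 8I = {0, 8, 10, 11}
Spectral radius = max |lambda| over the shifted spectrum
= max(0, 8, 10, 11) = 11

11


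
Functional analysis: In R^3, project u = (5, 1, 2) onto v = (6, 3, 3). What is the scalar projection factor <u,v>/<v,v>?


Computing <u,v> = 5*6 + 1*3 + 2*3 = 39
Computing <v,v> = 6^2 + 3^2 + 3^2 = 54
Projection coefficient = 39/54 = 0.7222

0.7222


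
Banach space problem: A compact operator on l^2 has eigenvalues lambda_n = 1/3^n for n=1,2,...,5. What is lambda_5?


The eigenvalue formula gives lambda_5 = 1/3^5
= 1/243
= 0.0041

0.0041


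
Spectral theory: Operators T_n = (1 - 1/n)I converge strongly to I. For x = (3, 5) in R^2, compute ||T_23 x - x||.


T_23 x - x = (1 - 1/23)x - x = -x/23
||x|| = sqrt(34) = 5.8310
||T_23 x - x|| = ||x||/23 = 5.8310/23 = 0.2535

0.2535


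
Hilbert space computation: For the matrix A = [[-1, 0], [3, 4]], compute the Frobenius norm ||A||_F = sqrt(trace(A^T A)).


||A||_F^2 = sum a_ij^2
= (-1)^2 + 0^2 + 3^2 + 4^2
= 1 + 0 + 9 + 16 = 26
||A||_F = sqrt(26) = 5.0990

5.0990


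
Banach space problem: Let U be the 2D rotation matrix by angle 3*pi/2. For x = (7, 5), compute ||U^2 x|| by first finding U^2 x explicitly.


U is a rotation by theta = 3*pi/2
U^2 = rotation by 2*theta = 6*pi/2 = 2*pi/2 (mod 2*pi)
cos(2*pi/2) = -1.0000, sin(2*pi/2) = 0.0000
U^2 x = (-1.0000 * 7 - 0.0000 * 5, 0.0000 * 7 + -1.0000 * 5)
= (-7.0000, -5.0000)
||U^2 x|| = sqrt((-7.0000)^2 + (-5.0000)^2) = sqrt(74.0000) = 8.6023

8.6023


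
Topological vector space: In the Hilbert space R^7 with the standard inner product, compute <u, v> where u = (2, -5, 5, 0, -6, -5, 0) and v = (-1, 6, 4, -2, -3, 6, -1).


Computing the standard inner product <u, v> = sum u_i * v_i
= 2*-1 + -5*6 + 5*4 + 0*-2 + -6*-3 + -5*6 + 0*-1
= -2 + -30 + 20 + 0 + 18 + -30 + 0
= -24

-24


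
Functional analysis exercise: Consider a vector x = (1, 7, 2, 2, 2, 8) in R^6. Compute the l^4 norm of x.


The l^4 norm = (sum |x_i|^4)^(1/4)
Sum of 4th powers = 1 + 2401 + 16 + 16 + 16 + 4096 = 6546
||x||_4 = (6546)^(1/4) = 8.9949

8.9949


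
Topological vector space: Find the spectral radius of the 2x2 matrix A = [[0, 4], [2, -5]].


For a 2x2 matrix, eigenvalues satisfy lambda^2 - (trace)*lambda + det = 0
trace = 0 + -5 = -5
det = 0*-5 - 4*2 = -8
discriminant = (-5)^2 - 4*(-8) = 57
spectral radius = max |eigenvalue| = 6.2749

6.2749


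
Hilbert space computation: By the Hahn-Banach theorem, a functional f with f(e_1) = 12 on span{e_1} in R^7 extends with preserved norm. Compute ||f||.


The norm of f is given by ||f|| = sup_{||x||=1} |f(x)|.
On span{e_1}, ||e_1|| = 1, so ||f|| = |f(e_1)| / ||e_1||
= |12| / 1 = 12.0000

12.0000


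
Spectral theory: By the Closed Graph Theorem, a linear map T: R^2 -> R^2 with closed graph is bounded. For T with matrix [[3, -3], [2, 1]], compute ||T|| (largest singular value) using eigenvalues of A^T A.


A^T A = [[13, -7], [-7, 10]]
trace(A^T A) = 23, det(A^T A) = 81
discriminant = 23^2 - 4*81 = 205
Largest eigenvalue of A^T A = (trace + sqrt(disc))/2 = 18.6589
||T|| = sqrt(18.6589) = 4.3196

4.3196


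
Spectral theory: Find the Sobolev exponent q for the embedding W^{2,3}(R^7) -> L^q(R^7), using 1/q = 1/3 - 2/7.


Using the Sobolev embedding formula: 1/q = 1/p - k/n
1/q = 1/3 - 2/7 = 1/21
q = 1/(1/21) = 21

21.0000


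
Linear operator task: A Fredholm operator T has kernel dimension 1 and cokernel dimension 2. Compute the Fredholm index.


The Fredholm index is defined as ind(T) = dim(ker T) - dim(coker T)
= 1 - 2
= -1

-1


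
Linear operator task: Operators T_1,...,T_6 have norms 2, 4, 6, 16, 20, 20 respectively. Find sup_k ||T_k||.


By the Uniform Boundedness Principle, the supremum of norms is finite.
sup_k ||T_k|| = max(2, 4, 6, 16, 20, 20) = 20

20


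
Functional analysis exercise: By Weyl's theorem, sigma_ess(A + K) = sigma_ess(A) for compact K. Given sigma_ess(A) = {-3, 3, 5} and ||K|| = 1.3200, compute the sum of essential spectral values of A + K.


By Weyl's theorem, the essential spectrum is invariant under compact perturbations.
sigma_ess(A + K) = sigma_ess(A) = {-3, 3, 5}
Sum = -3 + 3 + 5 = 5

5


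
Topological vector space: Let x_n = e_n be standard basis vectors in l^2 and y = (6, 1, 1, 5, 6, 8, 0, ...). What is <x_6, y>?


x_6 = e_6 is the standard basis vector with 1 in position 6.
<x_6, y> = y_6 = 8
As n -> infinity, <x_n, y> -> 0, confirming weak convergence of (x_n) to 0.

8


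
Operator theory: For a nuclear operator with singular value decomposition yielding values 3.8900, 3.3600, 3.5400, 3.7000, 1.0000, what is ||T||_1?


The nuclear norm is the sum of all singular values.
||T||_1 = 3.8900 + 3.3600 + 3.5400 + 3.7000 + 1.0000
= 15.4900

15.4900


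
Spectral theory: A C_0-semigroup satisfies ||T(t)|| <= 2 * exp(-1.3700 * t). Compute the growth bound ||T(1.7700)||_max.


||T(1.7700)|| <= 2 * exp(-1.3700 * 1.7700)
= 2 * exp(-2.4249)
= 2 * 0.0885
= 0.1770

0.1770


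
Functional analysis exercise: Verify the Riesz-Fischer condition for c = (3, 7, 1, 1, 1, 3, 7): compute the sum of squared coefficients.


sum |c_n|^2 = 3^2 + 7^2 + 1^2 + 1^2 + 1^2 + 3^2 + 7^2
= 9 + 49 + 1 + 1 + 1 + 9 + 49
= 119

119


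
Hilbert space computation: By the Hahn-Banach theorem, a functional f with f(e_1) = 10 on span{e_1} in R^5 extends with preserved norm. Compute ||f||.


The norm of f is given by ||f|| = sup_{||x||=1} |f(x)|.
On span{e_1}, ||e_1|| = 1, so ||f|| = |f(e_1)| / ||e_1||
= |10| / 1 = 10.0000

10.0000


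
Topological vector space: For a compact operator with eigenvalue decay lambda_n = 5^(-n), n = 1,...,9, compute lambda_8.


The eigenvalue formula gives lambda_8 = 1/5^8
= 1/390625
= 2.5600e-06

2.5600e-06


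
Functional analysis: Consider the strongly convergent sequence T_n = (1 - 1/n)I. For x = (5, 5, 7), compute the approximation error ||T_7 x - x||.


T_7 x - x = (1 - 1/7)x - x = -x/7
||x|| = sqrt(99) = 9.9499
||T_7 x - x|| = ||x||/7 = 9.9499/7 = 1.4214

1.4214


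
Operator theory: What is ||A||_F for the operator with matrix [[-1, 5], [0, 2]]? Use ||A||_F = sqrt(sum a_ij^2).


||A||_F^2 = sum a_ij^2
= (-1)^2 + 5^2 + 0^2 + 2^2
= 1 + 25 + 0 + 4 = 30
||A||_F = sqrt(30) = 5.4772

5.4772


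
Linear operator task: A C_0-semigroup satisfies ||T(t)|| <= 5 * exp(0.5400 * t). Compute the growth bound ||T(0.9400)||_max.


||T(0.9400)|| <= 5 * exp(0.5400 * 0.9400)
= 5 * exp(0.5076)
= 5 * 1.6613
= 8.3065

8.3065


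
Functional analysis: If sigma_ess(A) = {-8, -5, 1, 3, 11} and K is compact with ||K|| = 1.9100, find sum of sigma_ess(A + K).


By Weyl's theorem, the essential spectrum is invariant under compact perturbations.
sigma_ess(A + K) = sigma_ess(A) = {-8, -5, 1, 3, 11}
Sum = -8 + -5 + 1 + 3 + 11 = 2

2


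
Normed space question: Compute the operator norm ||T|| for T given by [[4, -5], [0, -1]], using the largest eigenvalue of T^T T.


A^T A = [[16, -20], [-20, 26]]
trace(A^T A) = 42, det(A^T A) = 16
discriminant = 42^2 - 4*16 = 1700
Largest eigenvalue of A^T A = (trace + sqrt(disc))/2 = 41.6155
||T|| = sqrt(41.6155) = 6.4510

6.4510


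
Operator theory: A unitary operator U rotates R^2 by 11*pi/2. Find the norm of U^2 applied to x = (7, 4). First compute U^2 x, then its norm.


U is a rotation by theta = 11*pi/2
U^2 = rotation by 2*theta = 22*pi/2 = 2*pi/2 (mod 2*pi)
cos(2*pi/2) = -1.0000, sin(2*pi/2) = 0.0000
U^2 x = (-1.0000 * 7 - 0.0000 * 4, 0.0000 * 7 + -1.0000 * 4)
= (-7.0000, -4.0000)
||U^2 x|| = sqrt((-7.0000)^2 + (-4.0000)^2) = sqrt(65.0000) = 8.0623

8.0623


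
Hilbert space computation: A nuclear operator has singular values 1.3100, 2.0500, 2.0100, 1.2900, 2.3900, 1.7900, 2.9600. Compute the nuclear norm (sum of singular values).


The nuclear norm is the sum of all singular values.
||T||_1 = 1.3100 + 2.0500 + 2.0100 + 1.2900 + 2.3900 + 1.7900 + 2.9600
= 13.8000

13.8000


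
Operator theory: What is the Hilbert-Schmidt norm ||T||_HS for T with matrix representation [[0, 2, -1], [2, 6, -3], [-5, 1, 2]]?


The Hilbert-Schmidt norm is sqrt(sum of squares of all entries).
Sum of squares = 0^2 + 2^2 + (-1)^2 + 2^2 + 6^2 + (-3)^2 + (-5)^2 + 1^2 + 2^2
= 0 + 4 + 1 + 4 + 36 + 9 + 25 + 1 + 4 = 84
||T||_HS = sqrt(84) = 9.1652

9.1652


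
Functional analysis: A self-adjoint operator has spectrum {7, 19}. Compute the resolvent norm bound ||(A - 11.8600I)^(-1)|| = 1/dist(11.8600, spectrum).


dist(11.8600, {7, 19}) = min(|11.8600 - 7|, |11.8600 - 19|)
= min(4.8600, 7.1400) = 4.8600
Resolvent bound = 1/4.8600 = 0.2058

0.2058


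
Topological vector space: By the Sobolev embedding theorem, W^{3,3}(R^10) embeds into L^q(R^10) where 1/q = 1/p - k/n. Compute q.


Using the Sobolev embedding formula: 1/q = 1/p - k/n
1/q = 1/3 - 3/10 = 1/30
q = 1/(1/30) = 30

30.0000


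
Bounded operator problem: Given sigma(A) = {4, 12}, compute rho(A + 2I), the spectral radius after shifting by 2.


Spectrum of A + 2I = {6, 14}
Spectral radius = max |lambda| over the shifted spectrum
= max(6, 14) = 14

14


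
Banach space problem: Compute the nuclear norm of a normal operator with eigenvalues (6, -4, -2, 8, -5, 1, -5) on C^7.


For a normal operator, singular values equal |eigenvalues|.
Trace norm = sum |lambda_i| = 6 + 4 + 2 + 8 + 5 + 1 + 5
= 31

31


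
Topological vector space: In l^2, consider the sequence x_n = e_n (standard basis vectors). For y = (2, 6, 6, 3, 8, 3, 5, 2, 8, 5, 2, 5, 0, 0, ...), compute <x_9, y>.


x_9 = e_9 is the standard basis vector with 1 in position 9.
<x_9, y> = y_9 = 8
As n -> infinity, <x_n, y> -> 0, confirming weak convergence of (x_n) to 0.

8


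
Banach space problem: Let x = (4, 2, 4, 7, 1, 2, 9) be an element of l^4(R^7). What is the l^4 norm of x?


The l^4 norm = (sum |x_i|^4)^(1/4)
Sum of 4th powers = 256 + 16 + 256 + 2401 + 1 + 16 + 6561 = 9507
||x||_4 = (9507)^(1/4) = 9.8744

9.8744


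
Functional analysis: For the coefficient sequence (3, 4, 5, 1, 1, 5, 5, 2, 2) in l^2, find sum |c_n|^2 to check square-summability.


sum |c_n|^2 = 3^2 + 4^2 + 5^2 + 1^2 + 1^2 + 5^2 + 5^2 + 2^2 + 2^2
= 9 + 16 + 25 + 1 + 1 + 25 + 25 + 4 + 4
= 110

110


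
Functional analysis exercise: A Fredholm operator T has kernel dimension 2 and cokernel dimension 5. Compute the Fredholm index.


The Fredholm index is defined as ind(T) = dim(ker T) - dim(coker T)
= 2 - 5
= -3

-3


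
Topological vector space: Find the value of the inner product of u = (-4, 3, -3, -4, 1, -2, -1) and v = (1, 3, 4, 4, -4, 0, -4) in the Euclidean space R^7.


Computing the standard inner product <u, v> = sum u_i * v_i
= -4*1 + 3*3 + -3*4 + -4*4 + 1*-4 + -2*0 + -1*-4
= -4 + 9 + -12 + -16 + -4 + 0 + 4
= -23

-23


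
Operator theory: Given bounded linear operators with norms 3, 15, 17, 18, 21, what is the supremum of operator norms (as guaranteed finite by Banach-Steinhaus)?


By the Uniform Boundedness Principle, the supremum of norms is finite.
sup_k ||T_k|| = max(3, 15, 17, 18, 21) = 21

21


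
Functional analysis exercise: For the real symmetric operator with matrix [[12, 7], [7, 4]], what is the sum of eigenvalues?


For a self-adjoint (symmetric) matrix, the eigenvalues are real.
The sum of eigenvalues equals the trace of the matrix.
trace = 12 + 4 = 16

16


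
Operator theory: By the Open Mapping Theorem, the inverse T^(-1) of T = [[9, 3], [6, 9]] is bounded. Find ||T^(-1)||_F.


det(T) = 9*9 - 3*6 = 63
T^(-1) = (1/63) * [[9, -3], [-6, 9]] = [[0.1429, -0.0476], [-0.0952, 0.1429]]
||T^(-1)||_F^2 = 0.1429^2 + (-0.0476)^2 + (-0.0952)^2 + 0.1429^2 = 0.0522
||T^(-1)||_F = sqrt(0.0522) = 0.2284

0.2284


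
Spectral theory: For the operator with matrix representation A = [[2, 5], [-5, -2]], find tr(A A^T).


trace(A * A^T) = sum of squares of all entries
= 2^2 + 5^2 + (-5)^2 + (-2)^2
= 4 + 25 + 25 + 4
= 58

58


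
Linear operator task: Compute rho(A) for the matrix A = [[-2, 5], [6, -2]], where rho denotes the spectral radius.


For a 2x2 matrix, eigenvalues satisfy lambda^2 - (trace)*lambda + det = 0
trace = -2 + -2 = -4
det = -2*-2 - 5*6 = -26
discriminant = (-4)^2 - 4*(-26) = 120
spectral radius = max |eigenvalue| = 7.4772

7.4772


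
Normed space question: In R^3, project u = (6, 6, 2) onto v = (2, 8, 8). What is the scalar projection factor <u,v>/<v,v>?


Computing <u,v> = 6*2 + 6*8 + 2*8 = 76
Computing <v,v> = 2^2 + 8^2 + 8^2 = 132
Projection coefficient = 76/132 = 0.5758

0.5758


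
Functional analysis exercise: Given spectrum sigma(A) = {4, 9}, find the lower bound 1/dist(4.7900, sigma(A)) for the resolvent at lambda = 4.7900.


dist(4.7900, {4, 9}) = min(|4.7900 - 4|, |4.7900 - 9|)
= min(0.7900, 4.2100) = 0.7900
Resolvent bound = 1/0.7900 = 1.2658

1.2658


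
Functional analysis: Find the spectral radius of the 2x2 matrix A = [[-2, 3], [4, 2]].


For a 2x2 matrix, eigenvalues satisfy lambda^2 - (trace)*lambda + det = 0
trace = -2 + 2 = 0
det = -2*2 - 3*4 = -16
discriminant = 0^2 - 4*(-16) = 64
spectral radius = max |eigenvalue| = 4.0000

4.0000


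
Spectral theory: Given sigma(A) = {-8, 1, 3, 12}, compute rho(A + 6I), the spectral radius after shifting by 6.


Spectrum of A + 6I = {-2, 7, 9, 18}
Spectral radius = max |lambda| over the shifted spectrum
= max(2, 7, 9, 18) = 18

18


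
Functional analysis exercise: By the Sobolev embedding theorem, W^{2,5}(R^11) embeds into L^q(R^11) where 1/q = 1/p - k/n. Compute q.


Using the Sobolev embedding formula: 1/q = 1/p - k/n
1/q = 1/5 - 2/11 = 1/55
q = 1/(1/55) = 55

55.0000


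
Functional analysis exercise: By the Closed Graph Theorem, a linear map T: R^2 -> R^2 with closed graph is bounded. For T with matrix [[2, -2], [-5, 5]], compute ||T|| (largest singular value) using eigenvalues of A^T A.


A^T A = [[29, -29], [-29, 29]]
trace(A^T A) = 58, det(A^T A) = 0
discriminant = 58^2 - 4*0 = 3364
Largest eigenvalue of A^T A = (trace + sqrt(disc))/2 = 58.0000
||T|| = sqrt(58.0000) = 7.6158

7.6158


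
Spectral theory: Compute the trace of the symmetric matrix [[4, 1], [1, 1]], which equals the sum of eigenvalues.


For a self-adjoint (symmetric) matrix, the eigenvalues are real.
The sum of eigenvalues equals the trace of the matrix.
trace = 4 + 1 = 5

5
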